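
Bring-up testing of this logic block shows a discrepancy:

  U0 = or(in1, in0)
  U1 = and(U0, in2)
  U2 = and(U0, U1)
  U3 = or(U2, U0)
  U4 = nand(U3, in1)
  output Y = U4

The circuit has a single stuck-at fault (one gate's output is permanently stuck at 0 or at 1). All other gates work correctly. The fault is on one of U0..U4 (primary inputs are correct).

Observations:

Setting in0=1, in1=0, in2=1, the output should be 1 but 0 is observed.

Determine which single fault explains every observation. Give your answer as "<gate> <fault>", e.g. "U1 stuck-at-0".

U4 stuck-at-0

Fault-free values for test 1 (in0=1, in1=0, in2=1): U0=1, U1=1, U2=1, U3=1, U4=1, giving Y=1. Observed 0.
Test 1: faults giving observed 0 are {U4 stuck-at-0}.
Only U4 stuck-at-0 is consistent with every test.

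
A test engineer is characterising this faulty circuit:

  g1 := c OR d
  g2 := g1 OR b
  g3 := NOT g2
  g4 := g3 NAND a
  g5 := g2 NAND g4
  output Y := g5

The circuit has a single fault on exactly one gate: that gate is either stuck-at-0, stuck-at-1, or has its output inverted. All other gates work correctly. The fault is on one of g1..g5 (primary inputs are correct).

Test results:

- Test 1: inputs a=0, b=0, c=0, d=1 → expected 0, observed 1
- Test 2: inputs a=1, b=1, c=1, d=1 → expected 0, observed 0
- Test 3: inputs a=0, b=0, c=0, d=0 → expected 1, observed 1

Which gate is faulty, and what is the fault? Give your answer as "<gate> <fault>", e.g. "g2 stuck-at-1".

g1 stuck-at-0

Fault-free values for test 1 (a=0, b=0, c=0, d=1): g1=1, g2=1, g3=0, g4=1, g5=0, giving Y=0. Observed 1.
Test 1: faults giving observed 1 are {g1 stuck-at-0, g1 inverted output, g2 stuck-at-0, g2 inverted output, g4 stuck-at-0, g4 inverted output, g5 stuck-at-1, g5 inverted output}.
Test 2 (a=1, b=1, c=1, d=1): fault-free g1=1, g2=1, g3=0, g4=1, g5=0 → 0; observed 0. Eliminates g2 stuck-at-0, g2 inverted output, g4 stuck-at-0, g4 inverted output, g5 stuck-at-1, g5 inverted output.
Test 3 (a=0, b=0, c=0, d=0): fault-free g1=0, g2=0, g3=1, g4=1, g5=1 → 1; observed 1. Eliminates g1 inverted output.
Only g1 stuck-at-0 is consistent with every test.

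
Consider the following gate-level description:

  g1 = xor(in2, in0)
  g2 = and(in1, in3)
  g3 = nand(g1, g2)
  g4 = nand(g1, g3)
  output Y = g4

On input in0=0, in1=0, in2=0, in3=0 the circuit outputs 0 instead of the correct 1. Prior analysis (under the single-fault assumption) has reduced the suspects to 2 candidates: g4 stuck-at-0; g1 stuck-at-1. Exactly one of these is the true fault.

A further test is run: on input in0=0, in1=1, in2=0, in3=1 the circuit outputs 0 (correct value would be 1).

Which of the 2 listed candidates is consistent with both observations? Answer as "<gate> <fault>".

g4 stuck-at-0

Evaluate each candidate on input in0=0, in1=1, in2=0, in3=1:
  g4 stuck-at-0: g1=0, g2=1, g3=1, g4=0 [stuck-at-0] → 0 — matches
  g1 stuck-at-1: g1=1 [stuck-at-1], g2=1, g3=0, g4=1 → 1 — eliminated
Only g4 stuck-at-0 reproduces the observed 0.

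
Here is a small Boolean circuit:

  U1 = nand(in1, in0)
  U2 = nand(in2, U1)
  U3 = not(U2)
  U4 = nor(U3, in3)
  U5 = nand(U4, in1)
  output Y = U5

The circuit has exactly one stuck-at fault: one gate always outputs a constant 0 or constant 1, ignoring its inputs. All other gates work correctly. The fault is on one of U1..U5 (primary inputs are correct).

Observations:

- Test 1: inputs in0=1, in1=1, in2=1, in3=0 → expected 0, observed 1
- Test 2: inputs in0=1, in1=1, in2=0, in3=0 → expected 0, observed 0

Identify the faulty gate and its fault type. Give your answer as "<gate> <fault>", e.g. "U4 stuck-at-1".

U1 stuck-at-1

Fault-free values for test 1 (in0=1, in1=1, in2=1, in3=0): U1=0, U2=1, U3=0, U4=1, U5=0, giving Y=0. Observed 1.
Test 1: faults giving observed 1 are {U1 stuck-at-1, U2 stuck-at-0, U3 stuck-at-1, U4 stuck-at-0, U5 stuck-at-1}.
Test 2 (in0=1, in1=1, in2=0, in3=0): fault-free U1=0, U2=1, U3=0, U4=1, U5=0 → 0; observed 0. Eliminates U2 stuck-at-0, U3 stuck-at-1, U4 stuck-at-0, U5 stuck-at-1.
Only U1 stuck-at-1 is consistent with every test.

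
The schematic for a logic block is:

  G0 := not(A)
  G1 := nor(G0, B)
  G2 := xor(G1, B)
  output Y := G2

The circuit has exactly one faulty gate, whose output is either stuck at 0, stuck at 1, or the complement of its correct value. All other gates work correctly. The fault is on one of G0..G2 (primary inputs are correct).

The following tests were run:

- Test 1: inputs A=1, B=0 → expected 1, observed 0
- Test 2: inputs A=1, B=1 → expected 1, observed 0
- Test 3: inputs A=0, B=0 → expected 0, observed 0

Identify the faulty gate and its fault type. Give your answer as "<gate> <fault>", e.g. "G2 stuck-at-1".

G2 stuck-at-0

Fault-free values for test 1 (A=1, B=0): G0=0, G1=1, G2=1, giving Y=1. Observed 0.
Test 1: faults giving observed 0 are {G0 stuck-at-1, G0 inverted output, G1 stuck-at-0, G1 inverted output, G2 stuck-at-0, G2 inverted output}.
Test 2 (A=1, B=1): fault-free G0=0, G1=0, G2=1 → 1; observed 0. Eliminates G0 stuck-at-1, G0 inverted output, G1 stuck-at-0.
Test 3 (A=0, B=0): fault-free G0=1, G1=0, G2=0 → 0; observed 0. Eliminates G1 inverted output, G2 inverted output.
Only G2 stuck-at-0 is consistent with every test.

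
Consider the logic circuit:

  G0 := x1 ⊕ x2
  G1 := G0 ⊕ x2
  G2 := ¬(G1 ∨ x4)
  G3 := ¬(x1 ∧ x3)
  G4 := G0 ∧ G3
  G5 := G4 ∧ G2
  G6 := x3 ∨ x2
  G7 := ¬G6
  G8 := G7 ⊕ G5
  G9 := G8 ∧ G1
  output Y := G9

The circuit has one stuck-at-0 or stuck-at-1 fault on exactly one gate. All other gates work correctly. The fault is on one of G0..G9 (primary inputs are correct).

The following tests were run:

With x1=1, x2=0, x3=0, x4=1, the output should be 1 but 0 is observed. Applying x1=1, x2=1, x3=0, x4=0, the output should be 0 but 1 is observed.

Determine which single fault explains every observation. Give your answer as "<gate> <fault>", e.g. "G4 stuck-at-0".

Fault-free values for test 1 (x1=1, x2=0, x3=0, x4=1): G0=1, G1=1, G2=0, G3=1, G4=1, G5=0, G6=0, G7=1, G8=1, G9=1, giving Y=1. Observed 0.
Test 1: faults giving observed 0 are {G0 stuck-at-0, G1 stuck-at-0, G2 stuck-at-1, G5 stuck-at-1, G6 stuck-at-1, G7 stuck-at-0, G8 stuck-at-0, G9 stuck-at-0}.
Test 2 (x1=1, x2=1, x3=0, x4=0): fault-free G0=0, G1=1, G2=0, G3=1, G4=0, G5=0, G6=1, G7=0, G8=0, G9=0 → 0; observed 1. Eliminates G0 stuck-at-0, G1 stuck-at-0, G2 stuck-at-1, G6 stuck-at-1, G7 stuck-at-0, G8 stuck-at-0, G9 stuck-at-0.
Only G5 stuck-at-1 is consistent with every test.

G5 stuck-at-1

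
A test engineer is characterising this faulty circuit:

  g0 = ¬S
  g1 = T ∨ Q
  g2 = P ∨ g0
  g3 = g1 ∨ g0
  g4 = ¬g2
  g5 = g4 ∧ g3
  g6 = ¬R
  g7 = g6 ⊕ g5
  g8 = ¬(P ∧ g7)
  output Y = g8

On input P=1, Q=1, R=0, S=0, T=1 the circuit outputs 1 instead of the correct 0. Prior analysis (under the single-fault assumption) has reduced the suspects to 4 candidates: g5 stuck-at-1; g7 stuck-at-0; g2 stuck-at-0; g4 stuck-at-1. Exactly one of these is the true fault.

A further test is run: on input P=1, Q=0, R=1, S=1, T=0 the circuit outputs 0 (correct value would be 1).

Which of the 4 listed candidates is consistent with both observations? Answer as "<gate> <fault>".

g5 stuck-at-1

Evaluate each candidate on input P=1, Q=0, R=1, S=1, T=0:
  g5 stuck-at-1: g0=0, g1=0, g2=1, g3=0, g4=0, g5=1 [stuck-at-1], g6=0, g7=1, g8=0 → 0 — matches
  g7 stuck-at-0: g0=0, g1=0, g2=1, g3=0, g4=0, g5=0, g6=0, g7=0 [stuck-at-0], g8=1 → 1 — eliminated
  g2 stuck-at-0: g0=0, g1=0, g2=0 [stuck-at-0], g3=0, g4=1, g5=0, g6=0, g7=0, g8=1 → 1 — eliminated
  g4 stuck-at-1: g0=0, g1=0, g2=1, g3=0, g4=1 [stuck-at-1], g5=0, g6=0, g7=0, g8=1 → 1 — eliminated
Only g5 stuck-at-1 reproduces the observed 0.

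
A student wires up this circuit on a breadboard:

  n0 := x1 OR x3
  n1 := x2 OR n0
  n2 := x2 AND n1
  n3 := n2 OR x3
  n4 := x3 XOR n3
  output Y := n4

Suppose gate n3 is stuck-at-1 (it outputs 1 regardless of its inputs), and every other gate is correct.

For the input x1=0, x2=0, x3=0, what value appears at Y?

Propagate with n3 forced: n0=0, n1=0, n2=0, n3=1 [stuck-at-1], n4=1.
So Y = 1. (Without the fault it would be 0.)

1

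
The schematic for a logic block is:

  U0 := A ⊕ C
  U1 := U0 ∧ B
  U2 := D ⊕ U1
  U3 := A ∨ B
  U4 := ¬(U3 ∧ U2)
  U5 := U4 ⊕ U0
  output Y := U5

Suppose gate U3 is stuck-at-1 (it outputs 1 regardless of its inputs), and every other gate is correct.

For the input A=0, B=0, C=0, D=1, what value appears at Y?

Propagate with U3 forced: U0=0, U1=0, U2=1, U3=1 [stuck-at-1], U4=0, U5=0.
So Y = 0. (Without the fault it would be 1.)

0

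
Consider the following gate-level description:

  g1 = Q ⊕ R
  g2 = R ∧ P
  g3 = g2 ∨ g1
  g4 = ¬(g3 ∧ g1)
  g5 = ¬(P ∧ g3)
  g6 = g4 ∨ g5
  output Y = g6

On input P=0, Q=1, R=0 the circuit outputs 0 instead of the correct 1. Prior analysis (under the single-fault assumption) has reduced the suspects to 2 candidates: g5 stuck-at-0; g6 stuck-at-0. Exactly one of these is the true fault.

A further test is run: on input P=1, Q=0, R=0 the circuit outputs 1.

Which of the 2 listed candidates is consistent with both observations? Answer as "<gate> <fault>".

Evaluate each candidate on input P=1, Q=0, R=0:
  g5 stuck-at-0: g1=0, g2=0, g3=0, g4=1, g5=0 [stuck-at-0], g6=1 → 1 — matches
  g6 stuck-at-0: g1=0, g2=0, g3=0, g4=1, g5=1, g6=0 [stuck-at-0] → 0 — eliminated
Only g5 stuck-at-0 reproduces the observed 1.

g5 stuck-at-0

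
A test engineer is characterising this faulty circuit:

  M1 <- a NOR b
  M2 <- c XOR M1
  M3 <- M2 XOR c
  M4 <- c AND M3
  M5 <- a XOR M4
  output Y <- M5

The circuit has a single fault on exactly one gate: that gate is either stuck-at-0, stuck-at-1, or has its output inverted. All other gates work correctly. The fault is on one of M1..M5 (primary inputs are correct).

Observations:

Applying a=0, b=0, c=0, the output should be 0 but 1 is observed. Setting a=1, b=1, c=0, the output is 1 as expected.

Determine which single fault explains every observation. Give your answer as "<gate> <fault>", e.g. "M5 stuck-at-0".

M5 stuck-at-1

Fault-free values for test 1 (a=0, b=0, c=0): M1=1, M2=1, M3=1, M4=0, M5=0, giving Y=0. Observed 1.
Test 1: faults giving observed 1 are {M4 stuck-at-1, M4 inverted output, M5 stuck-at-1, M5 inverted output}.
Test 2 (a=1, b=1, c=0): fault-free M1=0, M2=0, M3=0, M4=0, M5=1 → 1; observed 1. Eliminates M4 stuck-at-1, M4 inverted output, M5 inverted output.
Only M5 stuck-at-1 is consistent with every test.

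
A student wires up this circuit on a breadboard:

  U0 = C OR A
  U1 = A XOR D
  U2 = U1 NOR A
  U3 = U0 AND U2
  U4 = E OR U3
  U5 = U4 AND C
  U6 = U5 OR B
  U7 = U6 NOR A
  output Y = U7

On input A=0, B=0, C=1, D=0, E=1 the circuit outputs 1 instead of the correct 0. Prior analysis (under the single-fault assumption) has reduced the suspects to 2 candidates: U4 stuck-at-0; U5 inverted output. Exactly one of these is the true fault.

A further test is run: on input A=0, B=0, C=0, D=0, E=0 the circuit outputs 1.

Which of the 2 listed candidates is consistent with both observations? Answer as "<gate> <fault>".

U4 stuck-at-0

Evaluate each candidate on input A=0, B=0, C=0, D=0, E=0:
  U4 stuck-at-0: U0=0, U1=0, U2=1, U3=0, U4=0 [stuck-at-0], U5=0, U6=0, U7=1 → 1 — matches
  U5 inverted output: U0=0, U1=0, U2=1, U3=0, U4=0, U5=1 [inverted output], U6=1, U7=0 → 0 — eliminated
Only U4 stuck-at-0 reproduces the observed 1.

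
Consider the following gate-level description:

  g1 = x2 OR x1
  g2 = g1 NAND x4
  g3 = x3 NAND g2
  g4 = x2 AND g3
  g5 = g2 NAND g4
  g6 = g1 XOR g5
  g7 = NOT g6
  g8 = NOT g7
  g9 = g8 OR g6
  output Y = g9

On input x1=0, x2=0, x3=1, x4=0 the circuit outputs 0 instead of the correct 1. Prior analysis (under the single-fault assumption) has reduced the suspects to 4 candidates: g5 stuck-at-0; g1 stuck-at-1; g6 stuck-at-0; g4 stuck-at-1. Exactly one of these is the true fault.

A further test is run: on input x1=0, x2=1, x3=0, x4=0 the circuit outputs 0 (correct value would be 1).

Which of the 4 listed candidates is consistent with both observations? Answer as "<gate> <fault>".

Evaluate each candidate on input x1=0, x2=1, x3=0, x4=0:
  g5 stuck-at-0: g1=1, g2=1, g3=1, g4=1, g5=0 [stuck-at-0], g6=1, g7=0, g8=1, g9=1 → 1 — eliminated
  g1 stuck-at-1: g1=1 [stuck-at-1], g2=1, g3=1, g4=1, g5=0, g6=1, g7=0, g8=1, g9=1 → 1 — eliminated
  g6 stuck-at-0: g1=1, g2=1, g3=1, g4=1, g5=0, g6=0 [stuck-at-0], g7=1, g8=0, g9=0 → 0 — matches
  g4 stuck-at-1: g1=1, g2=1, g3=1, g4=1 [stuck-at-1], g5=0, g6=1, g7=0, g8=1, g9=1 → 1 — eliminated
Only g6 stuck-at-0 reproduces the observed 0.

g6 stuck-at-0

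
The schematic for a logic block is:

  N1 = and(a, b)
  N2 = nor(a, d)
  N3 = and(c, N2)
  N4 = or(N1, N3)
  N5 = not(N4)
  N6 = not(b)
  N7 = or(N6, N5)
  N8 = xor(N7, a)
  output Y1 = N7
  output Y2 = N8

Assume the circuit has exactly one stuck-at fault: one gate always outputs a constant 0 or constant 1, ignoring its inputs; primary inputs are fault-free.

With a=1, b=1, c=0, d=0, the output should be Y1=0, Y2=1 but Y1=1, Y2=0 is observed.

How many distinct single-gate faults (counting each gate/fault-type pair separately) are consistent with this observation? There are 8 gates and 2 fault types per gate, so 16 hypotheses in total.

Fault-free: N1=1, N2=0, N3=0, N4=1, N5=0, N6=0, N7=0, N8=1 → Y1=0, Y2=1. Observed Y1=1, Y2=0.
  N1: stuck-at-0 ✓; others ✗
  N2: none of the 2 fault types match ✗
  N3: none of the 2 fault types match ✗
  N4: stuck-at-0 ✓; others ✗
  N5: stuck-at-1 ✓; others ✗
  N6: stuck-at-1 ✓; others ✗
  N7: stuck-at-1 ✓; others ✗
  N8: none of the 2 fault types match ✗
Consistent faults: {N1 stuck-at-0, N4 stuck-at-0, N5 stuck-at-1, N6 stuck-at-1, N7 stuck-at-1} — 5 in all.

5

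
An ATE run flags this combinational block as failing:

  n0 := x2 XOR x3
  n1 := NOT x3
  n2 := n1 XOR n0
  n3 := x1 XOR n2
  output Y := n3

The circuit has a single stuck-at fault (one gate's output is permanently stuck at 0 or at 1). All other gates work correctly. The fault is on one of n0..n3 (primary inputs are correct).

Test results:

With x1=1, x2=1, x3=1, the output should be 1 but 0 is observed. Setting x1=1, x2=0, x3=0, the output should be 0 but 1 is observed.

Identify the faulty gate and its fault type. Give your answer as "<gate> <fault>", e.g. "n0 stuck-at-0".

n0 stuck-at-1

Fault-free values for test 1 (x1=1, x2=1, x3=1): n0=0, n1=0, n2=0, n3=1, giving Y=1. Observed 0.
Test 1: faults giving observed 0 are {n0 stuck-at-1, n1 stuck-at-1, n2 stuck-at-1, n3 stuck-at-0}.
Test 2 (x1=1, x2=0, x3=0): fault-free n0=0, n1=1, n2=1, n3=0 → 0; observed 1. Eliminates n1 stuck-at-1, n2 stuck-at-1, n3 stuck-at-0.
Only n0 stuck-at-1 is consistent with every test.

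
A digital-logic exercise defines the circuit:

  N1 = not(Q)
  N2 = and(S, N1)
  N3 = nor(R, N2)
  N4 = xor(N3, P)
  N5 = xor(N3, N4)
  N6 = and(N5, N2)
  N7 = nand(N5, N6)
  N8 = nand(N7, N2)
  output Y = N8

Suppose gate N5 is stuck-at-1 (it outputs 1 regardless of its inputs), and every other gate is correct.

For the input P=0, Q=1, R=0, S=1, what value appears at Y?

1

Propagate with N5 forced: N1=0, N2=0, N3=1, N4=1, N5=1 [stuck-at-1], N6=0, N7=1, N8=1.
So Y = 1. (Same as the fault-free value — the fault is masked on this input.)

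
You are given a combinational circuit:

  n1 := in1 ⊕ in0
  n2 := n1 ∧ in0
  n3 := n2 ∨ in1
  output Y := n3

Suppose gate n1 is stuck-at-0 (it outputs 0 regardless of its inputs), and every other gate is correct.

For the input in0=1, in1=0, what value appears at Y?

Propagate with n1 forced: n1=0 [stuck-at-0], n2=0, n3=0.
So Y = 0. (Without the fault it would be 1.)

0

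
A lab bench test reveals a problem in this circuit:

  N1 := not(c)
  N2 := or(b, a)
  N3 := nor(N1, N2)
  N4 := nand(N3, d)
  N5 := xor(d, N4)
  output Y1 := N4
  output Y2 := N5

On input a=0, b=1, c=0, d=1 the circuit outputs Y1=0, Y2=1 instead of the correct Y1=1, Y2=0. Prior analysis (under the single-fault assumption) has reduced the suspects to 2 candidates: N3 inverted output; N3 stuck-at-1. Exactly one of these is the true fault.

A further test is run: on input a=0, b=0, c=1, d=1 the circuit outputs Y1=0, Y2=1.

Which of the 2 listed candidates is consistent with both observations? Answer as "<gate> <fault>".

Evaluate each candidate on input a=0, b=0, c=1, d=1:
  N3 inverted output: N1=0, N2=0, N3=0 [inverted output], N4=1, N5=0 → Y1=1, Y2=0 — eliminated
  N3 stuck-at-1: N1=0, N2=0, N3=1 [stuck-at-1], N4=0, N5=1 → Y1=0, Y2=1 — matches
Only N3 stuck-at-1 reproduces the observed Y1=0, Y2=1.

N3 stuck-at-1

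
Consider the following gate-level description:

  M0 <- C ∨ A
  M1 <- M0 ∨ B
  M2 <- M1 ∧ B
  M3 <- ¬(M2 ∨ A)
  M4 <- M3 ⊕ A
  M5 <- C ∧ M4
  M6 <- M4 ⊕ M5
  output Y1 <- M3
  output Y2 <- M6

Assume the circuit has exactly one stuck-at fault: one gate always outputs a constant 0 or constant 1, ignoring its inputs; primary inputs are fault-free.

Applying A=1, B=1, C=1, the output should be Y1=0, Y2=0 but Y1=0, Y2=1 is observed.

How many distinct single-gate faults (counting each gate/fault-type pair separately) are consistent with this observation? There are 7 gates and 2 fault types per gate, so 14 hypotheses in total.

2

Fault-free: M0=1, M1=1, M2=1, M3=0, M4=1, M5=1, M6=0 → Y1=0, Y2=0. Observed Y1=0, Y2=1.
  M0 stuck-at-0: output Y1=0, Y2=0 ✗
  M0 stuck-at-1: output Y1=0, Y2=0 ✗
  M1 stuck-at-0: output Y1=0, Y2=0 ✗
  M1 stuck-at-1: output Y1=0, Y2=0 ✗
  M2 stuck-at-0: output Y1=0, Y2=0 ✗
  M2 stuck-at-1: output Y1=0, Y2=0 ✗
  M3 stuck-at-0: output Y1=0, Y2=0 ✗
  M3 stuck-at-1: output Y1=1, Y2=0 ✗
  M4 stuck-at-0: output Y1=0, Y2=0 ✗
  M4 stuck-at-1: output Y1=0, Y2=0 ✗
  M5 stuck-at-0: output Y1=0, Y2=1 ✓
  M5 stuck-at-1: output Y1=0, Y2=0 ✗
  M6 stuck-at-0: output Y1=0, Y2=0 ✗
  M6 stuck-at-1: output Y1=0, Y2=1 ✓
Consistent faults: {M5 stuck-at-0, M6 stuck-at-1} — 2 in all.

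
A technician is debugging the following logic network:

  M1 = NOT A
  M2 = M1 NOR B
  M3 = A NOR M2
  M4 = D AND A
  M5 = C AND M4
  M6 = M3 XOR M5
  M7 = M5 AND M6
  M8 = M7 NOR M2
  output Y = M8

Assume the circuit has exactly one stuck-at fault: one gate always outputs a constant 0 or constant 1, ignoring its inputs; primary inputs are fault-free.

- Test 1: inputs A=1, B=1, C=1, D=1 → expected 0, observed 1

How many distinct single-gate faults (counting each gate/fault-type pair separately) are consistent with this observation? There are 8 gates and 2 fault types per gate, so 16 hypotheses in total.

6

Fault-free: M1=0, M2=0, M3=0, M4=1, M5=1, M6=1, M7=1, M8=0 → 0. Observed 1.
  M1: none of the 2 fault types match ✗
  M2: none of the 2 fault types match ✗
  M3: stuck-at-1 ✓; others ✗
  M4: stuck-at-0 ✓; others ✗
  M5: stuck-at-0 ✓; others ✗
  M6: stuck-at-0 ✓; others ✗
  M7: stuck-at-0 ✓; others ✗
  M8: stuck-at-1 ✓; others ✗
Consistent faults: {M3 stuck-at-1, M4 stuck-at-0, M5 stuck-at-0, M6 stuck-at-0, M7 stuck-at-0, M8 stuck-at-1} — 6 in all.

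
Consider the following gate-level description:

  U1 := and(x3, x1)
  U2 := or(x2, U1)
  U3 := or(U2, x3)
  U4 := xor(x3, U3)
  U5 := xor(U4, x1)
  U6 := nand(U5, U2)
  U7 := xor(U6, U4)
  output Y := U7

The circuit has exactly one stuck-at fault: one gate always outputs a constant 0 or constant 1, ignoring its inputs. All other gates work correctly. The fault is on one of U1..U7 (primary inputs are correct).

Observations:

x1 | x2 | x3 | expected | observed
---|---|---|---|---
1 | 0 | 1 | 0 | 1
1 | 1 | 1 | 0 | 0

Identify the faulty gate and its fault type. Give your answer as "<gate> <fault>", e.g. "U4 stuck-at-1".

Fault-free values for test 1 (x1=1, x2=0, x3=1): U1=1, U2=1, U3=1, U4=0, U5=1, U6=0, U7=0, giving Y=0. Observed 1.
Test 1: faults giving observed 1 are {U1 stuck-at-0, U2 stuck-at-0, U5 stuck-at-0, U6 stuck-at-1, U7 stuck-at-1}.
Test 2 (x1=1, x2=1, x3=1): fault-free U1=1, U2=1, U3=1, U4=0, U5=1, U6=0, U7=0 → 0; observed 0. Eliminates U2 stuck-at-0, U5 stuck-at-0, U6 stuck-at-1, U7 stuck-at-1.
Only U1 stuck-at-0 is consistent with every test.

U1 stuck-at-0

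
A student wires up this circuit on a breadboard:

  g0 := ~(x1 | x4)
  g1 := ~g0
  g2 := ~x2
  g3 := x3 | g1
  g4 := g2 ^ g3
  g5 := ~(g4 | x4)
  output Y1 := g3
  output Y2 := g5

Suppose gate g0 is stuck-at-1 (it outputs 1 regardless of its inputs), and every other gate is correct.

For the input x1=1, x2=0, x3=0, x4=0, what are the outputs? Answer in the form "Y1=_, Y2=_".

Propagate with g0 forced: g0=1 [stuck-at-1], g1=0, g2=1, g3=0, g4=1, g5=0.
So the outputs are Y1=0, Y2=0. (Without the fault they would be Y1=1, Y2=1.)

Y1=0, Y2=0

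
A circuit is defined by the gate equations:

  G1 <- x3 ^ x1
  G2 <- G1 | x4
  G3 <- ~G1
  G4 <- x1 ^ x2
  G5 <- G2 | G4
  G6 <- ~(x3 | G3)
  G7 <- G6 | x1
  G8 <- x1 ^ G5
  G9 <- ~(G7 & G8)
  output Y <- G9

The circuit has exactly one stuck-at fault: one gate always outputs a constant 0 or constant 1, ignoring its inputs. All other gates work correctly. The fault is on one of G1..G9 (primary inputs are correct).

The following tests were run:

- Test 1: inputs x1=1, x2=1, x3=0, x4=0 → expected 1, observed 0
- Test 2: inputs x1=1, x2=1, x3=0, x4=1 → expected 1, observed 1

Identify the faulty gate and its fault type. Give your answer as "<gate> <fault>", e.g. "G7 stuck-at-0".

Fault-free values for test 1 (x1=1, x2=1, x3=0, x4=0): G1=1, G2=1, G3=0, G4=0, G5=1, G6=1, G7=1, G8=0, G9=1, giving Y=1. Observed 0.
Test 1: faults giving observed 0 are {G1 stuck-at-0, G2 stuck-at-0, G5 stuck-at-0, G8 stuck-at-1, G9 stuck-at-0}.
Test 2 (x1=1, x2=1, x3=0, x4=1): fault-free G1=1, G2=1, G3=0, G4=0, G5=1, G6=1, G7=1, G8=0, G9=1 → 1; observed 1. Eliminates G2 stuck-at-0, G5 stuck-at-0, G8 stuck-at-1, G9 stuck-at-0.
Only G1 stuck-at-0 is consistent with every test.

G1 stuck-at-0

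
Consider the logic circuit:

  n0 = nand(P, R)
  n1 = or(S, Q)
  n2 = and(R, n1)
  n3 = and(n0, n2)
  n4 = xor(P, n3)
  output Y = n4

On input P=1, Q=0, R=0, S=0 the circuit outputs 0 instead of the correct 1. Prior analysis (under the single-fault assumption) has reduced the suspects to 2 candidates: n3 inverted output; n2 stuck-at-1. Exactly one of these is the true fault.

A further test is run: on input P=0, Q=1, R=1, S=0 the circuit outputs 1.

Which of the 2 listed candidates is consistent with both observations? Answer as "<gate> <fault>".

Evaluate each candidate on input P=0, Q=1, R=1, S=0:
  n3 inverted output: n0=1, n1=1, n2=1, n3=0 [inverted output], n4=0 → 0 — eliminated
  n2 stuck-at-1: n0=1, n1=1, n2=1 [stuck-at-1], n3=1, n4=1 → 1 — matches
Only n2 stuck-at-1 reproduces the observed 1.

n2 stuck-at-1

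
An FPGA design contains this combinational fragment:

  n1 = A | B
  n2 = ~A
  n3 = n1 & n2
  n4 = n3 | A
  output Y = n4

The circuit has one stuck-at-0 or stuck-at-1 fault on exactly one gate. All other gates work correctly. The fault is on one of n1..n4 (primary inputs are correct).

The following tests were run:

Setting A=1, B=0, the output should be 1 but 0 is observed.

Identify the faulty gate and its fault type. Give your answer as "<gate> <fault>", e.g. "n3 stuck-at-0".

Fault-free values for test 1 (A=1, B=0): n1=1, n2=0, n3=0, n4=1, giving Y=1. Observed 0.
Test 1: faults giving observed 0 are {n4 stuck-at-0}.
Only n4 stuck-at-0 is consistent with every test.

n4 stuck-at-0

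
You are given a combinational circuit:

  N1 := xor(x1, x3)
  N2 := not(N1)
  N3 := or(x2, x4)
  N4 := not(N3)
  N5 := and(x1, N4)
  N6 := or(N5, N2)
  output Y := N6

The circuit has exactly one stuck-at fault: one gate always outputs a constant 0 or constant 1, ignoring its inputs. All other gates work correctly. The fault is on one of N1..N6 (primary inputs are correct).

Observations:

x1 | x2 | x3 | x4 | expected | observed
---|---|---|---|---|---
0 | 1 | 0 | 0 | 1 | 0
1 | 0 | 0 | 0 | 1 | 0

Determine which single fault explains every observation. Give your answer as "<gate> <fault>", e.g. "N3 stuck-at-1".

Fault-free values for test 1 (x1=0, x2=1, x3=0, x4=0): N1=0, N2=1, N3=1, N4=0, N5=0, N6=1, giving Y=1. Observed 0.
Test 1: faults giving observed 0 are {N1 stuck-at-1, N2 stuck-at-0, N6 stuck-at-0}.
Test 2 (x1=1, x2=0, x3=0, x4=0): fault-free N1=1, N2=0, N3=0, N4=1, N5=1, N6=1 → 1; observed 0. Eliminates N1 stuck-at-1, N2 stuck-at-0.
Only N6 stuck-at-0 is consistent with every test.

N6 stuck-at-0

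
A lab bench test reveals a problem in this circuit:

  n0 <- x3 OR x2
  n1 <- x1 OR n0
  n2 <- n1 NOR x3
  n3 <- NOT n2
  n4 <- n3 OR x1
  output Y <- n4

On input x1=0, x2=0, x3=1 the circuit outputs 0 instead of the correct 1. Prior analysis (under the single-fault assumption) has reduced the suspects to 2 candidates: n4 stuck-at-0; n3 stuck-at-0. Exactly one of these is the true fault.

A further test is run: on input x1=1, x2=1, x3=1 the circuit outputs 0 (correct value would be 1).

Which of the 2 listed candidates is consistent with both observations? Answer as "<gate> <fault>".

n4 stuck-at-0

Evaluate each candidate on input x1=1, x2=1, x3=1:
  n4 stuck-at-0: n0=1, n1=1, n2=0, n3=1, n4=0 [stuck-at-0] → 0 — matches
  n3 stuck-at-0: n0=1, n1=1, n2=0, n3=0 [stuck-at-0], n4=1 → 1 — eliminated
Only n4 stuck-at-0 reproduces the observed 0.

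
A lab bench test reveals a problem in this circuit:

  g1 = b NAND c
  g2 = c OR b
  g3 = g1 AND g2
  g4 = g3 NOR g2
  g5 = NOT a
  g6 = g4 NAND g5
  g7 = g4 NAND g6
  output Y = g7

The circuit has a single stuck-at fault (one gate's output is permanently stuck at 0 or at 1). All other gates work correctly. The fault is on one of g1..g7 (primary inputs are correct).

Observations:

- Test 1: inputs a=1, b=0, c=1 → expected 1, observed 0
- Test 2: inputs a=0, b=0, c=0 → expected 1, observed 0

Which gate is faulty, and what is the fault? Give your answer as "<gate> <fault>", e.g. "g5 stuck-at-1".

Fault-free values for test 1 (a=1, b=0, c=1): g1=1, g2=1, g3=1, g4=0, g5=0, g6=1, g7=1, giving Y=1. Observed 0.
Test 1: faults giving observed 0 are {g2 stuck-at-0, g4 stuck-at-1, g7 stuck-at-0}.
Test 2 (a=0, b=0, c=0): fault-free g1=1, g2=0, g3=0, g4=1, g5=1, g6=0, g7=1 → 1; observed 0. Eliminates g2 stuck-at-0, g4 stuck-at-1.
Only g7 stuck-at-0 is consistent with every test.

g7 stuck-at-0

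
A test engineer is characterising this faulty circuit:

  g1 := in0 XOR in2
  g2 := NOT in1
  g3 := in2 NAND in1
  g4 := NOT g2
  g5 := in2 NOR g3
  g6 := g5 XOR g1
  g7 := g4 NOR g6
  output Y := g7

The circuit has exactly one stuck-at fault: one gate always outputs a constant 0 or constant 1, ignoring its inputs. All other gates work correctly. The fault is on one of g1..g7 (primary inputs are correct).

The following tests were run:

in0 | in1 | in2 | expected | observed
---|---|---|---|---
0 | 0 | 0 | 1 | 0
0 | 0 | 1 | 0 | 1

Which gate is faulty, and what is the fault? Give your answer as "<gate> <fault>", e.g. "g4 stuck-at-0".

g5 stuck-at-1

Fault-free values for test 1 (in0=0, in1=0, in2=0): g1=0, g2=1, g3=1, g4=0, g5=0, g6=0, g7=1, giving Y=1. Observed 0.
Test 1: faults giving observed 0 are {g1 stuck-at-1, g2 stuck-at-0, g3 stuck-at-0, g4 stuck-at-1, g5 stuck-at-1, g6 stuck-at-1, g7 stuck-at-0}.
Test 2 (in0=0, in1=0, in2=1): fault-free g1=1, g2=1, g3=1, g4=0, g5=0, g6=1, g7=0 → 0; observed 1. Eliminates g1 stuck-at-1, g2 stuck-at-0, g3 stuck-at-0, g4 stuck-at-1, g6 stuck-at-1, g7 stuck-at-0.
Only g5 stuck-at-1 is consistent with every test.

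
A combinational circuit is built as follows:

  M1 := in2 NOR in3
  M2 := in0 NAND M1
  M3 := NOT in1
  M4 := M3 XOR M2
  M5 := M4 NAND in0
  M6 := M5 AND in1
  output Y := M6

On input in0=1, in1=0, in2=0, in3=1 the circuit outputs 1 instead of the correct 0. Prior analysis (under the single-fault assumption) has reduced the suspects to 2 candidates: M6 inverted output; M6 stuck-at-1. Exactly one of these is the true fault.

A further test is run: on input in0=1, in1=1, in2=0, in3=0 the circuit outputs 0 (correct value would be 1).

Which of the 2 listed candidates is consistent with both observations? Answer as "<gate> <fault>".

Evaluate each candidate on input in0=1, in1=1, in2=0, in3=0:
  M6 inverted output: M1=1, M2=0, M3=0, M4=0, M5=1, M6=0 [inverted output] → 0 — matches
  M6 stuck-at-1: M1=1, M2=0, M3=0, M4=0, M5=1, M6=1 [stuck-at-1] → 1 — eliminated
Only M6 inverted output reproduces the observed 0.

M6 inverted output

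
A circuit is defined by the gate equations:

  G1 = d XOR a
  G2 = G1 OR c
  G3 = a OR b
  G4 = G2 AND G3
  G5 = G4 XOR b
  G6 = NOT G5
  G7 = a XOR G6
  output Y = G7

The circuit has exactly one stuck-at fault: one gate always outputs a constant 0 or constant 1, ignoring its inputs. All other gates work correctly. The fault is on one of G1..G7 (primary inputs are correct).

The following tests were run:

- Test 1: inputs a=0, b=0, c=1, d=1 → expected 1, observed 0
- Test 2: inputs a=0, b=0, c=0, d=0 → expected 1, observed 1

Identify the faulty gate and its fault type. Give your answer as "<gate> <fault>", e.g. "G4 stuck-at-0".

G3 stuck-at-1

Fault-free values for test 1 (a=0, b=0, c=1, d=1): G1=1, G2=1, G3=0, G4=0, G5=0, G6=1, G7=1, giving Y=1. Observed 0.
Test 1: faults giving observed 0 are {G3 stuck-at-1, G4 stuck-at-1, G5 stuck-at-1, G6 stuck-at-0, G7 stuck-at-0}.
Test 2 (a=0, b=0, c=0, d=0): fault-free G1=0, G2=0, G3=0, G4=0, G5=0, G6=1, G7=1 → 1; observed 1. Eliminates G4 stuck-at-1, G5 stuck-at-1, G6 stuck-at-0, G7 stuck-at-0.
Only G3 stuck-at-1 is consistent with every test.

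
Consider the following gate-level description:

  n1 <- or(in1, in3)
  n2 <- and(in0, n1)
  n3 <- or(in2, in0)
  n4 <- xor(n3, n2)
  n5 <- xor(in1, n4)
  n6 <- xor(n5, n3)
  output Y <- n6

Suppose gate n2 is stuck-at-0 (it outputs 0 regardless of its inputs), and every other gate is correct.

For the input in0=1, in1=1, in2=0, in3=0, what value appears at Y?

Propagate with n2 forced: n1=1, n2=0 [stuck-at-0], n3=1, n4=1, n5=0, n6=1.
So Y = 1. (Without the fault it would be 0.)

1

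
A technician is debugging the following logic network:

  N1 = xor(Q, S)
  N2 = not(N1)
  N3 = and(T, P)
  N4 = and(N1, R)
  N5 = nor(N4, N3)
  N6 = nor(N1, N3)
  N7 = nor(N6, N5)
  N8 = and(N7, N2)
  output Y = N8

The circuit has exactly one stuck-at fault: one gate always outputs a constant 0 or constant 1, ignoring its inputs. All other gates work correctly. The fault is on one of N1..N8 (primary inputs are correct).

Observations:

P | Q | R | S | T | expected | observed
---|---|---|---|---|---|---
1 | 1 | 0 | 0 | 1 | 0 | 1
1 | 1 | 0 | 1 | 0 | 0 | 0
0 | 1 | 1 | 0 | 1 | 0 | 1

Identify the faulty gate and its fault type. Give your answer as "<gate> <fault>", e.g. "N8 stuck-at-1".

Fault-free values for test 1 (P=1, Q=1, R=0, S=0, T=1): N1=1, N2=0, N3=1, N4=0, N5=0, N6=0, N7=1, N8=0, giving Y=0. Observed 1.
Test 1: faults giving observed 1 are {N1 stuck-at-0, N2 stuck-at-1, N8 stuck-at-1}.
Test 2 (P=1, Q=1, R=0, S=1, T=0): fault-free N1=0, N2=1, N3=0, N4=0, N5=1, N6=1, N7=0, N8=0 → 0; observed 0. Eliminates N8 stuck-at-1.
Test 3 (P=0, Q=1, R=1, S=0, T=1): fault-free N1=1, N2=0, N3=0, N4=1, N5=0, N6=0, N7=1, N8=0 → 0; observed 1. Eliminates N1 stuck-at-0.
Only N2 stuck-at-1 is consistent with every test.

N2 stuck-at-1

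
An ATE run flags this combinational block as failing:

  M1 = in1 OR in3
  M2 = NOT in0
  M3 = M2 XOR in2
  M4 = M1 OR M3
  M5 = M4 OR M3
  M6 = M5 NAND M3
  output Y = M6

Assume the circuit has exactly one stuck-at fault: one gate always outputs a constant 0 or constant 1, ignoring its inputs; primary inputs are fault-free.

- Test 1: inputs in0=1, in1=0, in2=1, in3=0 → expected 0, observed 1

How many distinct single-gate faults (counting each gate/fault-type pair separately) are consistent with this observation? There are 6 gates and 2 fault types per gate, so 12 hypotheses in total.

Fault-free: M1=0, M2=0, M3=1, M4=1, M5=1, M6=0 → 0. Observed 1.
  M1 stuck-at-0: output 0 ✗
  M1 stuck-at-1: output 0 ✗
  M2 stuck-at-0: output 0 ✗
  M2 stuck-at-1: output 1 ✓
  M3 stuck-at-0: output 1 ✓
  M3 stuck-at-1: output 0 ✗
  M4 stuck-at-0: output 0 ✗
  M4 stuck-at-1: output 0 ✗
  M5 stuck-at-0: output 1 ✓
  M5 stuck-at-1: output 0 ✗
  M6 stuck-at-0: output 0 ✗
  M6 stuck-at-1: output 1 ✓
Consistent faults: {M2 stuck-at-1, M3 stuck-at-0, M5 stuck-at-0, M6 stuck-at-1} — 4 in all.

4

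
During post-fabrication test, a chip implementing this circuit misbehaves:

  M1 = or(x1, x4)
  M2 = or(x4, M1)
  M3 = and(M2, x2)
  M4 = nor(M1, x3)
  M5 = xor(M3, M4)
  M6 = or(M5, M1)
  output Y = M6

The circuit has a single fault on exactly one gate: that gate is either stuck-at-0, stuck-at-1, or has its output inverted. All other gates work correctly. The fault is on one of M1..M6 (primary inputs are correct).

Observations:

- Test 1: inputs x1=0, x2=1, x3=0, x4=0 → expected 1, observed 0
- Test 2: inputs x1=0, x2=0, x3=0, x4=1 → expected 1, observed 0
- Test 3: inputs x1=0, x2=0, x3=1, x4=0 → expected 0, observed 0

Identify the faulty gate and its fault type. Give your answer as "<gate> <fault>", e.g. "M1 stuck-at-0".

Fault-free values for test 1 (x1=0, x2=1, x3=0, x4=0): M1=0, M2=0, M3=0, M4=1, M5=1, M6=1, giving Y=1. Observed 0.
Test 1: faults giving observed 0 are {M2 stuck-at-1, M2 inverted output, M3 stuck-at-1, M3 inverted output, M4 stuck-at-0, M4 inverted output, M5 stuck-at-0, M5 inverted output, M6 stuck-at-0, M6 inverted output}.
Test 2 (x1=0, x2=0, x3=0, x4=1): fault-free M1=1, M2=1, M3=0, M4=0, M5=0, M6=1 → 1; observed 0. Eliminates M2 stuck-at-1, M2 inverted output, M3 stuck-at-1, M3 inverted output, M4 stuck-at-0, M4 inverted output, M5 stuck-at-0, M5 inverted output.
Test 3 (x1=0, x2=0, x3=1, x4=0): fault-free M1=0, M2=0, M3=0, M4=0, M5=0, M6=0 → 0; observed 0. Eliminates M6 inverted output.
Only M6 stuck-at-0 is consistent with every test.

M6 stuck-at-0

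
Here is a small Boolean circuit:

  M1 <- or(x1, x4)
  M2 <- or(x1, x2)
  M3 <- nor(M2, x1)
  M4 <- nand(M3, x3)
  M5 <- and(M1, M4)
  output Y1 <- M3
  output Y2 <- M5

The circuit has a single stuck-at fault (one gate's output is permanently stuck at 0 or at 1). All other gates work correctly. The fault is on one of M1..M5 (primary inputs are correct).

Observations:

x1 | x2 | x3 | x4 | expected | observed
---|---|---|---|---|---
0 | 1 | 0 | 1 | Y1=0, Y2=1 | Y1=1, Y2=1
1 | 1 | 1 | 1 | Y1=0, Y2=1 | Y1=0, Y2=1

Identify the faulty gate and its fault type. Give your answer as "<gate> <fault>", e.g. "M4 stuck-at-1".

M2 stuck-at-0

Fault-free values for test 1 (x1=0, x2=1, x3=0, x4=1): M1=1, M2=1, M3=0, M4=1, M5=1, giving Y1=0, Y2=1. Observed Y1=1, Y2=1.
Test 1: faults giving observed Y1=1, Y2=1 are {M2 stuck-at-0, M3 stuck-at-1}.
Test 2 (x1=1, x2=1, x3=1, x4=1): fault-free M1=1, M2=1, M3=0, M4=1, M5=1 → Y1=0, Y2=1; observed Y1=0, Y2=1. Eliminates M3 stuck-at-1.
Only M2 stuck-at-0 is consistent with every test.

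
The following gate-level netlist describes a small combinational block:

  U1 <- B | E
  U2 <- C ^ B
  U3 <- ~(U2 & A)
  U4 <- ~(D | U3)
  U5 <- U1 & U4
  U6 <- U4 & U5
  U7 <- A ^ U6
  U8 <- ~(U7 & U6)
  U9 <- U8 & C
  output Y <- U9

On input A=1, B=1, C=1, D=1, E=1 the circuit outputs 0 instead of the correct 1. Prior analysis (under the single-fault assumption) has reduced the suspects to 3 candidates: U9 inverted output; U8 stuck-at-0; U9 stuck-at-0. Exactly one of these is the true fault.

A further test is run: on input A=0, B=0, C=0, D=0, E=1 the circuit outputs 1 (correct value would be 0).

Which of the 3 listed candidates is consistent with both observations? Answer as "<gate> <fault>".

Evaluate each candidate on input A=0, B=0, C=0, D=0, E=1:
  U9 inverted output: U1=1, U2=0, U3=1, U4=0, U5=0, U6=0, U7=0, U8=1, U9=1 [inverted output] → 1 — matches
  U8 stuck-at-0: U1=1, U2=0, U3=1, U4=0, U5=0, U6=0, U7=0, U8=0 [stuck-at-0], U9=0 → 0 — eliminated
  U9 stuck-at-0: U1=1, U2=0, U3=1, U4=0, U5=0, U6=0, U7=0, U8=1, U9=0 [stuck-at-0] → 0 — eliminated
Only U9 inverted output reproduces the observed 1.

U9 inverted output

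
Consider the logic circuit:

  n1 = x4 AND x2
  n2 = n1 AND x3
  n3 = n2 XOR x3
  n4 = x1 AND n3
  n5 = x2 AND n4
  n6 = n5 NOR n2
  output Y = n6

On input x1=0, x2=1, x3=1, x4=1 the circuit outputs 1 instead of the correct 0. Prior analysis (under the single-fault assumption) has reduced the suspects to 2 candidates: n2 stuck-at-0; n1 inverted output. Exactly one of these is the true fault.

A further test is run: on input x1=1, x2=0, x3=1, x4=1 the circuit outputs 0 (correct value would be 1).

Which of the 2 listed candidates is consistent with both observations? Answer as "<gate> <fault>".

n1 inverted output

Evaluate each candidate on input x1=1, x2=0, x3=1, x4=1:
  n2 stuck-at-0: n1=0, n2=0 [stuck-at-0], n3=1, n4=1, n5=0, n6=1 → 1 — eliminated
  n1 inverted output: n1=1 [inverted output], n2=1, n3=0, n4=0, n5=0, n6=0 → 0 — matches
Only n1 inverted output reproduces the observed 0.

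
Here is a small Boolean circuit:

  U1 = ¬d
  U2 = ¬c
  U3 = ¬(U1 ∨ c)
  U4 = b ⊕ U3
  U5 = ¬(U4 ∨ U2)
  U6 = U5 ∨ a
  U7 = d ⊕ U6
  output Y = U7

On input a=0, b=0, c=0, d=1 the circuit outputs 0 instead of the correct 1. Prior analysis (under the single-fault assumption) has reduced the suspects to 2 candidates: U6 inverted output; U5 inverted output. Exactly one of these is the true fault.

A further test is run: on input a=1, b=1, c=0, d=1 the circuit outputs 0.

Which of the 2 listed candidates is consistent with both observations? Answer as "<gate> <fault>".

Evaluate each candidate on input a=1, b=1, c=0, d=1:
  U6 inverted output: U1=0, U2=1, U3=1, U4=0, U5=0, U6=0 [inverted output], U7=1 → 1 — eliminated
  U5 inverted output: U1=0, U2=1, U3=1, U4=0, U5=1 [inverted output], U6=1, U7=0 → 0 — matches
Only U5 inverted output reproduces the observed 0.

U5 inverted output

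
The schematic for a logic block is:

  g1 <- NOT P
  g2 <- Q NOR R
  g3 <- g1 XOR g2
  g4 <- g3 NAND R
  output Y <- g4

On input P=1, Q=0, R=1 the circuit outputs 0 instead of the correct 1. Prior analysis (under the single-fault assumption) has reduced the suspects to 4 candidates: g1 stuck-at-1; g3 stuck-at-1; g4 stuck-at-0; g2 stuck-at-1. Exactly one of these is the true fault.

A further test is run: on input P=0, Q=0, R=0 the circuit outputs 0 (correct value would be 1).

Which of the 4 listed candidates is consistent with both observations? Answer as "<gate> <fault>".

g4 stuck-at-0

Evaluate each candidate on input P=0, Q=0, R=0:
  g1 stuck-at-1: g1=1 [stuck-at-1], g2=1, g3=0, g4=1 → 1 — eliminated
  g3 stuck-at-1: g1=1, g2=1, g3=1 [stuck-at-1], g4=1 → 1 — eliminated
  g4 stuck-at-0: g1=1, g2=1, g3=0, g4=0 [stuck-at-0] → 0 — matches
  g2 stuck-at-1: g1=1, g2=1 [stuck-at-1], g3=0, g4=1 → 1 — eliminated
Only g4 stuck-at-0 reproduces the observed 0.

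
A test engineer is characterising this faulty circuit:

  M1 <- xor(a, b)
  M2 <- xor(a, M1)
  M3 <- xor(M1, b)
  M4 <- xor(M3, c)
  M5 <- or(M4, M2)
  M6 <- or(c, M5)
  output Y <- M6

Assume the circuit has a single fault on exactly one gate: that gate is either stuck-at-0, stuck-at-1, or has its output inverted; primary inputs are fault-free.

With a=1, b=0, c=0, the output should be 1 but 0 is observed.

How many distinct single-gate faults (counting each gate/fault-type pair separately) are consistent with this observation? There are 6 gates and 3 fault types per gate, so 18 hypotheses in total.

Fault-free: M1=1, M2=0, M3=1, M4=1, M5=1, M6=1 → 1. Observed 0.
  M1: none of the 3 fault types match ✗
  M2: none of the 3 fault types match ✗
  M3: stuck-at-0, inverted output ✓; others ✗
  M4: stuck-at-0, inverted output ✓; others ✗
  M5: stuck-at-0, inverted output ✓; others ✗
  M6: stuck-at-0, inverted output ✓; others ✗
Consistent faults: {M3 stuck-at-0, M3 inverted output, M4 stuck-at-0, M4 inverted output, M5 stuck-at-0, M5 inverted output, M6 stuck-at-0, M6 inverted output} — 8 in all.

8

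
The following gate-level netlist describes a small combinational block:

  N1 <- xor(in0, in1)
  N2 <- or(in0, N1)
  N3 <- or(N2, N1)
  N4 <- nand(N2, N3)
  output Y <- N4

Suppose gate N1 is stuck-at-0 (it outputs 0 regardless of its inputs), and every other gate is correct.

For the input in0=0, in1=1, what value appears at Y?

1

Propagate with N1 forced: N1=0 [stuck-at-0], N2=0, N3=0, N4=1.
So Y = 1. (Without the fault it would be 0.)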